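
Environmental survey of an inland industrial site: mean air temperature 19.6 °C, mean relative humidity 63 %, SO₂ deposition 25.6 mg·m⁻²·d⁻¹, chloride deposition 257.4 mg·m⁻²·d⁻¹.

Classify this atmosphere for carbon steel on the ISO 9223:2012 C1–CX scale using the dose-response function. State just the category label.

carbon steel: temperature factor f = -0.054·(9.6) = -0.5184
  SO₂ term: 1.77·25.6^0.52·exp(0.02·63-0.5184) = 20.06
  Sd branch = 0.102·Sd^0.62·e^(0.033·RH+0.04·T) = 55.79 μm/a
  r_corr = 20.06 + 55.79 = 75.85 μm/a
ISO 9223 Table 2 (carbon steel): 50 < 75.9 ≤ 80 μm/a ⇒ C4

C4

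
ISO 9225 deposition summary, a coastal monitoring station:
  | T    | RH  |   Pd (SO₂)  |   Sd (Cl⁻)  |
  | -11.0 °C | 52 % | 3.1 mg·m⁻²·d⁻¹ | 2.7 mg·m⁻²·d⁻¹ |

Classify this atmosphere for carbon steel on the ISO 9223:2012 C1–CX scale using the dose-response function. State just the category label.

C1

carbon steel: f(T) = +0.150·(T−10) [T≤10 °C] = -3.1500
  Pd branch = 1.77·Pd^0.52·e^(0.02·RH+f) = 0.3865 μm/a
  Sd branch = 0.102·Sd^0.62·e^(0.033·RH+0.04·T) = 0.6764 μm/a
  sum: 0.3865 + 0.6764 → r_corr = 1.063 μm/a
1.06 μm/a falls in (0, 1.3] for carbon steel → category C1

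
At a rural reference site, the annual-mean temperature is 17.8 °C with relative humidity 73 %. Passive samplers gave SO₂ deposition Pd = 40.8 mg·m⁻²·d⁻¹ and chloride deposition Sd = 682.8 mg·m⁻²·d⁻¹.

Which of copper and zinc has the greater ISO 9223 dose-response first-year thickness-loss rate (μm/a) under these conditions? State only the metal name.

zinc

copper: f(T) = -0.080·(T−10) [T>10 °C] = -0.6240
  sulphur-dioxide contribution → 0.5528 μm/a
  chloride contribution → 1.977 μm/a
  total first-year rate 2.53 μm/a
zinc: temperature factor f = -0.071·(7.8) = -0.5538
  sulphur-dioxide contribution → 1.089 μm/a
  chloride contribution → 5.879 μm/a
  ⇒ r_corr(zinc) = 6.968 μm/a
Ordering by μm/a: zinc (6.97) > copper (2.53)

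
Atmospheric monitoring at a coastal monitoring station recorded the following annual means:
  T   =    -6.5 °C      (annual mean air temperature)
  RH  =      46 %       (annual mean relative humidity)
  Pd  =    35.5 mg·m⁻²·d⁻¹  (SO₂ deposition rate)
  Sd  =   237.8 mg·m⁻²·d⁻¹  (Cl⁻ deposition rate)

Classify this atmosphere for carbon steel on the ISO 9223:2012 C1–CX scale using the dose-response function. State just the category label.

C2

carbon steel: temperature factor f = +0.150·(-16.5) = -2.4750
  sulphur-dioxide contribution → 2.392 μm/a
  chloride contribution → 10.67 μm/a
  total first-year rate 13.06 μm/a
Category bounds: 1.3…25 μm/a bracket r_corr ⇒ C2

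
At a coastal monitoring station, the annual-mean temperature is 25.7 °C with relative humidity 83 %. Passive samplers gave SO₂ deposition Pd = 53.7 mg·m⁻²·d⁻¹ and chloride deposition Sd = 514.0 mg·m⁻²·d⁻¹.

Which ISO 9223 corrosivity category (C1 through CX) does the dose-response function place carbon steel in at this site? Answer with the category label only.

CX

carbon steel: temperature factor f = -0.054·(15.7) = -0.8478
  SO₂ term: 1.77·53.7^0.52·exp(0.02·83-0.8478) = 31.64
  Cl⁻ term: 0.102·514.0^0.62·exp(0.033·83+0.04·25.7) = 211.5
  sum: 31.64 + 211.5 → r_corr = 243.2 μm/a
ISO 9223 Table 2 (carbon steel): 200 < 243 ≤ 700 μm/a ⇒ CX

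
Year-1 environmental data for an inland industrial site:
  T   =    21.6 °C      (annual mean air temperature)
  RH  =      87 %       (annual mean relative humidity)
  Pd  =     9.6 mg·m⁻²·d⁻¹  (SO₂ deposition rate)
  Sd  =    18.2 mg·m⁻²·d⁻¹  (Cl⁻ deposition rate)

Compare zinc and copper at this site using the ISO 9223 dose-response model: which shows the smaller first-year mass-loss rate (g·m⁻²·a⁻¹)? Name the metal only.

zinc

zinc: T>10 °C ⇒ hinge -0.071·(21.6−10) = -0.8236
  Pd branch = 0.0129·Pd^0.44·e^(0.046·RH+f) = 0.8378 μm/a
  Sd branch = 0.0175·Sd^0.57·e^(0.008·RH+0.085·T) = 1.151 μm/a
  sum: 0.8378 + 1.151 → r_corr = 1.988 μm/a
  mass loss = 1.988 μm/a × 7.14 g/cm³ = 14.2 g·m⁻²·a⁻¹
copper: f(T) = -0.080·(T−10) [T>10 °C] = -0.9280
  SO₂ term: 0.0053·9.6^0.26·exp(0.059·87-0.9280) = 0.6396
  Cl⁻ term: 0.01025·18.2^0.27·exp(0.036·87+0.049·21.6) = 1.482
  sum: 0.6396 + 1.482 → r_corr = 2.121 μm/a
  mass loss = 2.121 μm/a × 8.96 g/cm³ = 19.01 g·m⁻²·a⁻¹
Ordering by g·m⁻²·a⁻¹: copper (19) > zinc (14.2)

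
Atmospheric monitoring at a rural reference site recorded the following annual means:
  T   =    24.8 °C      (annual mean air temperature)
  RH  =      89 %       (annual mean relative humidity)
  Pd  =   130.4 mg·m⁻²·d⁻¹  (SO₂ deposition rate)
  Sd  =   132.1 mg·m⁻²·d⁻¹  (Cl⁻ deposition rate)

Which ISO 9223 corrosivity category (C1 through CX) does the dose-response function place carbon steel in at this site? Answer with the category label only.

carbon steel: f(T) = -0.054·(T−10) [T>10 °C] = -0.7992
  SO₂ term: 1.77·130.4^0.52·exp(0.02·89-0.7992) = 59.41
  Sd branch = 0.102·Sd^0.62·e^(0.033·RH+0.04·T) = 107.1 μm/a
  sum: 59.41 + 107.1 → r_corr = 166.5 μm/a
167 μm/a falls in (80, 200] for carbon steel → category C5

C5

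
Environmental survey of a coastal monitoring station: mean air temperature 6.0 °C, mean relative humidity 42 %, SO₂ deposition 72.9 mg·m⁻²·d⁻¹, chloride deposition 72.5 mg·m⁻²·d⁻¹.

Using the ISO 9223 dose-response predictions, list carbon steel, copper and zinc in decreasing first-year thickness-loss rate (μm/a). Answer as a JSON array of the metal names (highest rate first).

["carbon steel", "zinc", "copper"]

carbon steel: f(T) = +0.150·(T−10) [T≤10 °C] = -0.6000
  sulphur-dioxide contribution → 20.93 μm/a
  chloride contribution → 7.382 μm/a
  ⇒ r_corr(carbon steel) = 28.31 μm/a
copper: temperature factor f = +0.126·(-4.0) = -0.5040
  sulphur-dioxide contribution → 0.1164 μm/a
  chloride contribution → 0.1983 μm/a
  total first-year rate 0.3147 μm/a
zinc: f(T) = +0.038·(T−10) [T≤10 °C] = -0.1520
  sulphur-dioxide contribution → 0.5049 μm/a
  chloride contribution → 0.4686 μm/a
  ⇒ r_corr(zinc) = 0.9736 μm/a
Ordering by μm/a: carbon steel (28.3) > zinc (0.974) > copper (0.315)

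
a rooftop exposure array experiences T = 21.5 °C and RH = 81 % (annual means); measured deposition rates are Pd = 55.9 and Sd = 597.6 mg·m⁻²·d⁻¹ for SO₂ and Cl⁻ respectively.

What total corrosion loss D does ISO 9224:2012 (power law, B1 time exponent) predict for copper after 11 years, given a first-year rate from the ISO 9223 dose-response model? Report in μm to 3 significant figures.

copper: temperature factor f = -0.080·(11.5) = -0.9200
  Pd branch = 0.0053·Pd^0.26·e^(0.059·RH+f) = 0.7154 μm/a
  Cl⁻ term: 0.01025·597.6^0.27·exp(0.036·81+0.049·21.5) = 3.05
  sum: 0.7154 + 3.05 → r_corr = 3.765 μm/a
ISO 9224: D(t) = r_corr · t^b with b = 0.667 (copper, B1)
  D(11) = 3.765 × 11^0.667 = 3.765 × 4.95 = 18.64 μm

D(11) = 18.6 μm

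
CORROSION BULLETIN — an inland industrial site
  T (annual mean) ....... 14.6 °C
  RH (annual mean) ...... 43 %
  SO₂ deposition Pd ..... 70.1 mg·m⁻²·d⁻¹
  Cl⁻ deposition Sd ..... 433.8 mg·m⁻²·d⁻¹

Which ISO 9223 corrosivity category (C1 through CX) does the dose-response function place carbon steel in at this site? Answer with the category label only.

C4

carbon steel: T>10 °C ⇒ hinge -0.054·(14.6−10) = -0.2484
  Pd branch = 1.77·Pd^0.52·e^(0.02·RH+f) = 29.74 μm/a
  Cl⁻ term: 0.102·433.8^0.62·exp(0.033·43+0.04·14.6) = 32.63
  sum: 29.74 + 32.63 → r_corr = 62.37 μm/a
ISO 9223 Table 2 (carbon steel): 50 < 62.4 ≤ 80 μm/a ⇒ C4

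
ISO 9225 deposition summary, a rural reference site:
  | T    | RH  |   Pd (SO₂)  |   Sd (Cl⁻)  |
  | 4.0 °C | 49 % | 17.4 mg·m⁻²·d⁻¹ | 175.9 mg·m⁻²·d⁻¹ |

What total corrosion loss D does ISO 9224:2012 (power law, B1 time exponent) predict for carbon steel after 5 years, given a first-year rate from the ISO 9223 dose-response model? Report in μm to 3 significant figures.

carbon steel: T≤10 °C ⇒ hinge +0.150·(4.0−10) = -0.9000
  SO₂ term: 1.77·17.4^0.52·exp(0.02·49-0.9000) = 8.468
  Sd branch = 0.102·Sd^0.62·e^(0.033·RH+0.04·T) = 14.87 μm/a
  sum: 8.468 + 14.87 → r_corr = 23.34 μm/a
Long-term exponent b (ISO 9224 Table 2, B1) = 0.523
  D(5) = 23.34 × 5^0.523 = 23.34 × 2.32 = 54.16 μm

D(5) = 54.2 μm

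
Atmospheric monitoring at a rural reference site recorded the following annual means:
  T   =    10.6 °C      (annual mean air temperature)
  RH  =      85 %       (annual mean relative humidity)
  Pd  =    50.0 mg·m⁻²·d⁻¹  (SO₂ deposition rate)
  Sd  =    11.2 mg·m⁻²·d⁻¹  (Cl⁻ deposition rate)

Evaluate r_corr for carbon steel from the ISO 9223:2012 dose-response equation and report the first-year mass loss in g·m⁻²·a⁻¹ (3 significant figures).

carbon steel: temperature factor f = -0.054·(0.6) = -0.0324
  SO₂ term: 1.77·50.0^0.52·exp(0.02·85-0.0324) = 71.72
  Sd branch = 0.102·Sd^0.62·e^(0.033·RH+0.04·T) = 11.52 μm/a
  sum: 71.72 + 11.52 → r_corr = 83.24 μm/a
Convert to mass loss: 83.24 μm/a × 7.85 g/cm³ = 653.5 g·m⁻²·a⁻¹

r_corr = 653 g·m⁻²·a⁻¹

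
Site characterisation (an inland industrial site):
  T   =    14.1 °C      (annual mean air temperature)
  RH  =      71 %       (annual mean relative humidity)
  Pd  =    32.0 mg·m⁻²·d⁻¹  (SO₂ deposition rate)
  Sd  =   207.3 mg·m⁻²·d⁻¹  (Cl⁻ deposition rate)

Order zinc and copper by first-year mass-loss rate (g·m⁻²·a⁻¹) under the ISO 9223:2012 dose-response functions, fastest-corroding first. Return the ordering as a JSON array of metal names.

zinc: T>10 °C ⇒ hinge -0.071·(14.1−10) = -0.2911
  Pd branch = 0.0129·Pd^0.44·e^(0.046·RH+f) = 1.161 μm/a
  Cl⁻ term: 0.0175·207.3^0.57·exp(0.008·71+0.085·14.1) = 2.141
  r_corr = 1.161 + 2.141 = 3.302 μm/a
  mass loss = 3.302 μm/a × 7.14 g/cm³ = 23.58 g·m⁻²·a⁻¹
copper: f(T) = -0.080·(T−10) [T>10 °C] = -0.3280
  SO₂ term: 0.0053·32.0^0.26·exp(0.059·71-0.3280) = 0.62
  Cl⁻ term: 0.01025·207.3^0.27·exp(0.036·71+0.049·14.1) = 1.113
  sum: 0.62 + 1.113 → r_corr = 1.733 μm/a
  mass loss = 1.733 μm/a × 8.96 g/cm³ = 15.52 g·m⁻²·a⁻¹
Ordering by g·m⁻²·a⁻¹: zinc (23.6) > copper (15.5)

["zinc", "copper"]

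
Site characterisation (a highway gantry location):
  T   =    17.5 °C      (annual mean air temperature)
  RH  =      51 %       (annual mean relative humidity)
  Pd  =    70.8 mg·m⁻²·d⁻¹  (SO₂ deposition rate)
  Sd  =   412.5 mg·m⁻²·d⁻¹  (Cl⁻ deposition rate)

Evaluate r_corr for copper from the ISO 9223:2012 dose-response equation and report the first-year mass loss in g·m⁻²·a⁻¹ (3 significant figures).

copper: T>10 °C ⇒ hinge -0.080·(17.5−10) = -0.6000
  SO₂ term: 0.0053·70.8^0.26·exp(0.059·51-0.6000) = 0.1784
  Sd branch = 0.01025·Sd^0.27·e^(0.036·RH+0.049·T) = 0.7703 μm/a
  sum: 0.1784 + 0.7703 → r_corr = 0.9487 μm/a
Convert to mass loss: 0.9487 μm/a × 8.96 g/cm³ = 8.501 g·m⁻²·a⁻¹

r_corr = 8.50 g·m⁻²·a⁻¹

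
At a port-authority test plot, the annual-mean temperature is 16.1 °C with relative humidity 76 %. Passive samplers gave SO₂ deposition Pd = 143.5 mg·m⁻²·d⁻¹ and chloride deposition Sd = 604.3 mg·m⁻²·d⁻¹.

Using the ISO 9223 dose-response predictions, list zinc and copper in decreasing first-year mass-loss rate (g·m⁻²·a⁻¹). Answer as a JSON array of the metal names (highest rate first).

["zinc", "copper"]

zinc: f(T) = -0.071·(T−10) [T>10 °C] = -0.4331
  SO₂ term: 0.0129·143.5^0.44·exp(0.046·76-0.4331) = 2.454
  Cl⁻ term: 0.0175·604.3^0.57·exp(0.008·76+0.085·16.1) = 4.861
  r_corr = 2.454 + 4.861 = 7.315 μm/a
  mass loss = 7.315 μm/a × 7.14 g/cm³ = 52.23 g·m⁻²·a⁻¹
copper: temperature factor f = -0.080·(6.1) = -0.4880
  SO₂ term: 0.0053·143.5^0.26·exp(0.059·76-0.4880) = 1.048
  Sd branch = 0.01025·Sd^0.27·e^(0.036·RH+0.049·T) = 1.961 μm/a
  r_corr = 1.048 + 1.961 = 3.009 μm/a
  mass loss = 3.009 μm/a × 8.96 g/cm³ = 26.96 g·m⁻²·a⁻¹
Ordering by g·m⁻²·a⁻¹: zinc (52.2) > copper (27)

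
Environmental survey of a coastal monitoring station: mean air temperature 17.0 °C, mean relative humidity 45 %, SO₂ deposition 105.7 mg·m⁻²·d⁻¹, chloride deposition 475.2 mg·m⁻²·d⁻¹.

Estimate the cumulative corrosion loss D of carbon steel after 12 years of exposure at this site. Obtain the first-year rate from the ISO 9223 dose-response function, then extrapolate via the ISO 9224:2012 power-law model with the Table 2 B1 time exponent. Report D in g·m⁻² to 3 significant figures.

D(12) = 2.14e+03 g·m⁻²

carbon steel: temperature factor f = -0.054·(7.0) = -0.3780
  sulphur-dioxide contribution → 33.67 μm/a
  chloride contribution → 40.6 μm/a
  ⇒ r_corr(carbon steel) = 74.26 μm/a
Power-law: D(12) = r_corr · 12^0.523
  D(12) = 74.26 × 12^0.523 = 74.26 × 3.668 = 272.4 μm
  Mass loss = 272.4 μm × 7.85 g/cm³ = 2138 g·m⁻²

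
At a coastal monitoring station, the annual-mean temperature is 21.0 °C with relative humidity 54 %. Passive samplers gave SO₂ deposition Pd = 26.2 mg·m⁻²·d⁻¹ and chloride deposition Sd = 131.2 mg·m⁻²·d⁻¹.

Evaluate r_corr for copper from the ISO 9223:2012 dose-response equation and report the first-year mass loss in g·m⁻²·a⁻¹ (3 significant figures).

copper: temperature factor f = -0.080·(11.0) = -0.8800
  sulphur-dioxide contribution → 0.1243 μm/a
  chloride contribution → 0.7477 μm/a
  total first-year rate 0.872 μm/a
Convert to mass loss: 0.872 μm/a × 8.96 g/cm³ = 7.813 g·m⁻²·a⁻¹

r_corr = 7.81 g·m⁻²·a⁻¹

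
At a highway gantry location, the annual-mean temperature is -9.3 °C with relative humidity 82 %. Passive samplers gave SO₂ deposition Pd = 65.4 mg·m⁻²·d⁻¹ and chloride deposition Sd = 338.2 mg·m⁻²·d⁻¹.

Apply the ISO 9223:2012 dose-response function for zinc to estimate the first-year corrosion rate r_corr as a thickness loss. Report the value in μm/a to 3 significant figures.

zinc: f(T) = +0.038·(T−10) [T≤10 °C] = -0.7334
  sulphur-dioxide contribution → 1.695 μm/a
  chloride contribution → 0.4229 μm/a
  ⇒ r_corr(zinc) = 2.118 μm/a

r_corr = 2.12 μm/a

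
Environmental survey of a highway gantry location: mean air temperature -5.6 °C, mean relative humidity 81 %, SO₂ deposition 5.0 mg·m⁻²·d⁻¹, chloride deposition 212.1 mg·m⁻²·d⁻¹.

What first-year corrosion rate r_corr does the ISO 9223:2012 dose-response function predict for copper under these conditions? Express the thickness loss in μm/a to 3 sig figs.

copper: temperature factor f = +0.126·(-15.6) = -1.9656
  SO₂ term: 0.0053·5.0^0.26·exp(0.059·81-1.9656) = 0.1342
  Cl⁻ term: 0.01025·212.1^0.27·exp(0.036·81+0.049·-5.6) = 0.6111
  sum: 0.1342 + 0.6111 → r_corr = 0.7453 μm/a

r_corr = 0.745 μm/a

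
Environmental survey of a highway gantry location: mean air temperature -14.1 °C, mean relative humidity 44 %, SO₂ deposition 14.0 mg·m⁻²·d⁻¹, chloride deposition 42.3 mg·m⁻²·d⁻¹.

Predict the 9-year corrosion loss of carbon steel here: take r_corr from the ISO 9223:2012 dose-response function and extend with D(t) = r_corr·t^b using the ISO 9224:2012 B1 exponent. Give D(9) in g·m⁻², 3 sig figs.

D(9) = 73.8 g·m⁻²

carbon steel: temperature factor f = +0.150·(-24.1) = -3.6150
  sulphur-dioxide contribution → 0.4531 μm/a
  chloride contribution → 2.527 μm/a
  ⇒ r_corr(carbon steel) = 2.98 μm/a
Long-term exponent b (ISO 9224 Table 2, B1) = 0.523
  D(9) = 2.98 × 9^0.523 = 2.98 × 3.156 = 9.403 μm
  Mass loss = 9.403 μm × 7.85 g/cm³ = 73.82 g·m⁻²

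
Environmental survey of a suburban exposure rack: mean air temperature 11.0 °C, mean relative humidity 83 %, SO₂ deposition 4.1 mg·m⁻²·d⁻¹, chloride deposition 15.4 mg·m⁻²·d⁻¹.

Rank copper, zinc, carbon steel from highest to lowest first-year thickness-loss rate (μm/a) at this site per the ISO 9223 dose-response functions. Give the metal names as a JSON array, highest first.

["carbon steel", "copper", "zinc"]

copper: temperature factor f = -0.080·(1.0) = -0.0800
  SO₂ term: 0.0053·4.1^0.26·exp(0.059·83-0.0800) = 0.9454
  Cl⁻ term: 0.01025·15.4^0.27·exp(0.036·83+0.049·11.0) = 0.7296
  sum: 0.9454 + 0.7296 → r_corr = 1.675 μm/a
zinc: temperature factor f = -0.071·(1.0) = -0.0710
  SO₂ term: 0.0129·4.1^0.44·exp(0.046·83-0.0710) = 1.017
  Cl⁻ term: 0.0175·15.4^0.57·exp(0.008·83+0.085·11.0) = 0.4115
  sum: 1.017 + 0.4115 → r_corr = 1.429 μm/a
carbon steel: temperature factor f = -0.054·(1.0) = -0.0540
  SO₂ term: 1.77·4.1^0.52·exp(0.02·83-0.0540) = 18.37
  Sd branch = 0.102·Sd^0.62·e^(0.033·RH+0.04·T) = 13.35 μm/a
  sum: 18.37 + 13.35 → r_corr = 31.72 μm/a
Ordering by μm/a: carbon steel (31.7) > copper (1.68) > zinc (1.43)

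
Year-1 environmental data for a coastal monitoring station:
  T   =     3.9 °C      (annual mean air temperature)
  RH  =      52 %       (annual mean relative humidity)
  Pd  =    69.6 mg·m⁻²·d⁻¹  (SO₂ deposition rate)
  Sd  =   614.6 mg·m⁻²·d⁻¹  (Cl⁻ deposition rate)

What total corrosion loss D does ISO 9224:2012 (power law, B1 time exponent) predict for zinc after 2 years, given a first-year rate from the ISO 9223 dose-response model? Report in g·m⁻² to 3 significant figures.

D(2) = 27.1 g·m⁻²

zinc: T≤10 °C ⇒ hinge +0.038·(3.9−10) = -0.2318
  Pd branch = 0.0129·Pd^0.44·e^(0.046·RH+f) = 0.7236 μm/a
  Sd branch = 0.0175·Sd^0.57·e^(0.008·RH+0.085·T) = 1.436 μm/a
  sum: 0.7236 + 1.436 → r_corr = 2.16 μm/a
ISO 9224: D(t) = r_corr · t^b with b = 0.813 (zinc, B1)
  D(2) = 2.16 × 2^0.813 = 2.16 × 1.757 = 3.794 μm
  Mass loss = 3.794 μm × 7.14 g/cm³ = 27.09 g·m⁻²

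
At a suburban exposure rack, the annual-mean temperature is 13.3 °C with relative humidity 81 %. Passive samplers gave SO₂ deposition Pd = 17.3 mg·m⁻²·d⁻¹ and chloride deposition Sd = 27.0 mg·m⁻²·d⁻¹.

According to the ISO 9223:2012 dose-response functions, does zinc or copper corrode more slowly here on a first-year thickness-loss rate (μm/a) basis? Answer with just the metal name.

copper

zinc: temperature factor f = -0.071·(3.3) = -0.2343
  sulphur-dioxide contribution → 1.485 μm/a
  chloride contribution → 0.6781 μm/a
  ⇒ r_corr(zinc) = 2.163 μm/a
copper: T>10 °C ⇒ hinge -0.080·(13.3−10) = -0.2640
  sulphur-dioxide contribution → 1.016 μm/a
  chloride contribution → 0.8844 μm/a
  total first-year rate 1.901 μm/a
Ordering by μm/a: zinc (2.16) > copper (1.9)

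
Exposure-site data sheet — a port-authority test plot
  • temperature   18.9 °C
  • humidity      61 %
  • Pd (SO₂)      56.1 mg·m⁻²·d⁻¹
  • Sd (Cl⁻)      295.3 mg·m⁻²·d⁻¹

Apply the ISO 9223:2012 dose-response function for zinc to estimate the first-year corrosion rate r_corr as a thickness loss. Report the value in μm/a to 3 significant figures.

r_corr = 4.30 μm/a

zinc: T>10 °C ⇒ hinge -0.071·(18.9−10) = -0.6319
  sulphur-dioxide contribution → 0.6673 μm/a
  chloride contribution → 3.637 μm/a
  total first-year rate 4.304 μm/a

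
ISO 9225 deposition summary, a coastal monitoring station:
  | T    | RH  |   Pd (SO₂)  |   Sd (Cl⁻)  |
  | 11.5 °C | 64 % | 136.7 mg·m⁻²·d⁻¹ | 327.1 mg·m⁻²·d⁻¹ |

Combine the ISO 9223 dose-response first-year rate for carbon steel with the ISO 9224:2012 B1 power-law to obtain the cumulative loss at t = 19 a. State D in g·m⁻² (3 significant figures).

carbon steel: T>10 °C ⇒ hinge -0.054·(11.5−10) = -0.0810
  Pd branch = 1.77·Pd^0.52·e^(0.02·RH+f) = 75.73 μm/a
  Sd branch = 0.102·Sd^0.62·e^(0.033·RH+0.04·T) = 48.38 μm/a
  r_corr = 75.73 + 48.38 = 124.1 μm/a
Long-term exponent b (ISO 9224 Table 2, B1) = 0.523
  D(19) = 124.1 × 19^0.523 = 124.1 × 4.664 = 578.9 μm
  Mass loss = 578.9 μm × 7.85 g/cm³ = 4545 g·m⁻²

D(19) = 4.54e+03 g·m⁻²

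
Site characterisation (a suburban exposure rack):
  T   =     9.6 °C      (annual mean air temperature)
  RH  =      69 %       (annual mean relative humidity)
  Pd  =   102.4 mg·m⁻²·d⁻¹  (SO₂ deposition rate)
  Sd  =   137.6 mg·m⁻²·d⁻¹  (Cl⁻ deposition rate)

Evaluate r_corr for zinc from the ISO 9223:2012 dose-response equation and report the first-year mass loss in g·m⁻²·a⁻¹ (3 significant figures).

r_corr = 24.7 g·m⁻²·a⁻¹

zinc: temperature factor f = +0.038·(-0.4) = -0.0152
  SO₂ term: 0.0129·102.4^0.44·exp(0.046·69-0.0152) = 2.328
  Sd branch = 0.0175·Sd^0.57·e^(0.008·RH+0.085·T) = 1.138 μm/a
  r_corr = 2.328 + 1.138 = 3.466 μm/a
Convert to mass loss: 3.466 μm/a × 7.14 g/cm³ = 24.75 g·m⁻²·a⁻¹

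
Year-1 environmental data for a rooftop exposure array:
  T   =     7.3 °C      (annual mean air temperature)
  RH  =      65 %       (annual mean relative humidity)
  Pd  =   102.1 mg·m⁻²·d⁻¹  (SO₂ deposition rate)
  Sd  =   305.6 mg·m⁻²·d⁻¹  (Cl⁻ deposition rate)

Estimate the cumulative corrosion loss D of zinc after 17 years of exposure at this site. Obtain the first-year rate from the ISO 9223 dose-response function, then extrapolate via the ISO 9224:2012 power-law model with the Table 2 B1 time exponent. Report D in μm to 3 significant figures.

zinc: temperature factor f = +0.038·(-2.7) = -0.1026
  sulphur-dioxide contribution → 1.772 μm/a
  chloride contribution → 1.429 μm/a
  ⇒ r_corr(zinc) = 3.201 μm/a
ISO 9224: D(t) = r_corr · t^b with b = 0.813 (zinc, B1)
  D(17) = 3.201 × 17^0.813 = 3.201 × 10.01 = 32.03 μm

D(17) = 32.0 μm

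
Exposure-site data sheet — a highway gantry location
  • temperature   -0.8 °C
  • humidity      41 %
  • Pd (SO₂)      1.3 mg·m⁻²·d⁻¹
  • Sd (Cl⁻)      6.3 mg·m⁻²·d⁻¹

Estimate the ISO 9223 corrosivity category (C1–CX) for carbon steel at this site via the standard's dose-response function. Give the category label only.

carbon steel: f(T) = +0.150·(T−10) [T≤10 °C] = -1.6200
  SO₂ term: 1.77·1.3^0.52·exp(0.02·41-1.6200) = 0.9116
  Sd branch = 0.102·Sd^0.62·e^(0.033·RH+0.04·T) = 1.196 μm/a
  r_corr = 0.9116 + 1.196 = 2.108 μm/a
2.11 μm/a falls in (1.3, 25] for carbon steel → category C2

C2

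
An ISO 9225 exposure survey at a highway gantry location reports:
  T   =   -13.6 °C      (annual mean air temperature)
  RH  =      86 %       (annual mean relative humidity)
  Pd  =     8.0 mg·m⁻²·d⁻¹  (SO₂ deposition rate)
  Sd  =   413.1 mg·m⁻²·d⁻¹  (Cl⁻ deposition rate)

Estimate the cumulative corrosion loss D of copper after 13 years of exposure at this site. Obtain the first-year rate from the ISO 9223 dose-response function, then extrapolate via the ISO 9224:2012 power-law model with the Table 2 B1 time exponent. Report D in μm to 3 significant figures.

D(13) = 3.69 μm

copper: temperature factor f = +0.126·(-23.6) = -2.9736
  sulphur-dioxide contribution → 0.07435 μm/a
  chloride contribution → 0.5919 μm/a
  total first-year rate 0.6662 μm/a
Power-law: D(13) = r_corr · 13^0.667
  D(13) = 0.6662 × 13^0.667 = 0.6662 × 5.534 = 3.686 μm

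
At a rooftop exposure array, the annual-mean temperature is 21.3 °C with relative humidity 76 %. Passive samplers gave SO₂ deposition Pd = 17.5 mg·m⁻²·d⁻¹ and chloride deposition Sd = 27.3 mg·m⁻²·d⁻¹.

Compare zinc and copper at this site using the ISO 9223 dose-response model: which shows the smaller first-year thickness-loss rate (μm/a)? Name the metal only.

copper

zinc: temperature factor f = -0.071·(11.3) = -0.8023
  Pd branch = 0.0129·Pd^0.44·e^(0.046·RH+f) = 0.672 μm/a
  Sd branch = 0.0175·Sd^0.57·e^(0.008·RH+0.085·T) = 1.294 μm/a
  sum: 0.672 + 1.294 → r_corr = 1.966 μm/a
copper: f(T) = -0.080·(T−10) [T>10 °C] = -0.9040
  SO₂ term: 0.0053·17.5^0.26·exp(0.059·76-0.9040) = 0.4002
  Cl⁻ term: 0.01025·27.3^0.27·exp(0.036·76+0.049·21.3) = 1.096
  sum: 0.4002 + 1.096 → r_corr = 1.497 μm/a
Ordering by μm/a: zinc (1.97) > copper (1.5)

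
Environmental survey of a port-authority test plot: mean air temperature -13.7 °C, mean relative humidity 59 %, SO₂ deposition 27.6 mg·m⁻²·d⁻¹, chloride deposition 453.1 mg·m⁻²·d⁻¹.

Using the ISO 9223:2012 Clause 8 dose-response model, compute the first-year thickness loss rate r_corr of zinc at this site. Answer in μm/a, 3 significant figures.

r_corr = 0.626 μm/a

zinc: T≤10 °C ⇒ hinge +0.038·(-13.7−10) = -0.9006
  Pd branch = 0.0129·Pd^0.44·e^(0.046·RH+f) = 0.3405 μm/a
  Sd branch = 0.0175·Sd^0.57·e^(0.008·RH+0.085·T) = 0.286 μm/a
  r_corr = 0.3405 + 0.286 = 0.6265 μm/a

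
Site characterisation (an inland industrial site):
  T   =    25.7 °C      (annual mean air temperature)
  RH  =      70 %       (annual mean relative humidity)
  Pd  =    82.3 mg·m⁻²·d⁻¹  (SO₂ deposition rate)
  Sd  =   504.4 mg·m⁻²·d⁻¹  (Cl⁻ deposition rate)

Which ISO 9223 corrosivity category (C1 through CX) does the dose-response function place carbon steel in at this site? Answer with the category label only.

carbon steel: temperature factor f = -0.054·(15.7) = -0.8478
  SO₂ term: 1.77·82.3^0.52·exp(0.02·70-0.8478) = 30.46
  Cl⁻ term: 0.102·504.4^0.62·exp(0.033·70+0.04·25.7) = 136.1
  sum: 30.46 + 136.1 → r_corr = 166.6 μm/a
Category bounds: 80…200 μm/a bracket r_corr ⇒ C5

C5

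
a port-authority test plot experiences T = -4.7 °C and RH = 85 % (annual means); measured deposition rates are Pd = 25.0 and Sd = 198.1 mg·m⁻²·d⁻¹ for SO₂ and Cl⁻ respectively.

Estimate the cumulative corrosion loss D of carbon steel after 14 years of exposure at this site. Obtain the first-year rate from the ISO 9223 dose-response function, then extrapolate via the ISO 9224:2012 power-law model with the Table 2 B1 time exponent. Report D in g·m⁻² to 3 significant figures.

D(14) = 1.34e+03 g·m⁻²

carbon steel: f(T) = +0.150·(T−10) [T≤10 °C] = -2.2050
  Pd branch = 1.77·Pd^0.52·e^(0.02·RH+f) = 5.696 μm/a
  Sd branch = 0.102·Sd^0.62·e^(0.033·RH+0.04·T) = 37.09 μm/a
  sum: 5.696 + 37.09 → r_corr = 42.78 μm/a
ISO 9224: D(t) = r_corr · t^b with b = 0.523 (carbon steel, B1)
  D(14) = 42.78 × 14^0.523 = 42.78 × 3.976 = 170.1 μm
  Mass loss = 170.1 μm × 7.85 g/cm³ = 1335 g·m⁻²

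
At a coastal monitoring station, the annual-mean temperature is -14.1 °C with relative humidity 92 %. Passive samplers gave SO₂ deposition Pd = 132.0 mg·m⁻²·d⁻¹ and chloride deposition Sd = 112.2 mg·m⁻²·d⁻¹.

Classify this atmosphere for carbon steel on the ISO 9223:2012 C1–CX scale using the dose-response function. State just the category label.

carbon steel: f(T) = +0.150·(T−10) [T≤10 °C] = -3.6150
  sulphur-dioxide contribution → 3.8 μm/a
  chloride contribution → 22.55 μm/a
  ⇒ r_corr(carbon steel) = 26.35 μm/a
Category bounds: 25…50 μm/a bracket r_corr ⇒ C3

C3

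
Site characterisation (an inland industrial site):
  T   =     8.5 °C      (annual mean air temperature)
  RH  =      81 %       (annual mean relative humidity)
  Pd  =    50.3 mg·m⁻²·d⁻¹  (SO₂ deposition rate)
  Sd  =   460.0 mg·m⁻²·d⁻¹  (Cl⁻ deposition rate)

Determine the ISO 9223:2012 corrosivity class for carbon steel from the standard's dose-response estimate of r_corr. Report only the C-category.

carbon steel: T≤10 °C ⇒ hinge +0.150·(8.5−10) = -0.2250
  Pd branch = 1.77·Pd^0.52·e^(0.02·RH+f) = 54.78 μm/a
  Sd branch = 0.102·Sd^0.62·e^(0.033·RH+0.04·T) = 92.91 μm/a
  r_corr = 54.78 + 92.91 = 147.7 μm/a
148 μm/a falls in (80, 200] for carbon steel → category C5

C5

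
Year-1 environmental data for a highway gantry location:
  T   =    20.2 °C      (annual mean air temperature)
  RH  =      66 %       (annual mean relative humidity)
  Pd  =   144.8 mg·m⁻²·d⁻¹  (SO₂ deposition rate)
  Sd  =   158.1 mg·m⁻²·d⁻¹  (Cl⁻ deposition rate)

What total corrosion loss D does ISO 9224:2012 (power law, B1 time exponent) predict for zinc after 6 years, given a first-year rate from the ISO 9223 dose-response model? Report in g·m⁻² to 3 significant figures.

zinc: temperature factor f = -0.071·(10.2) = -0.7242
  Pd branch = 0.0129·Pd^0.44·e^(0.046·RH+f) = 1.162 μm/a
  Cl⁻ term: 0.0175·158.1^0.57·exp(0.008·66+0.085·20.2) = 2.961
  r_corr = 1.162 + 2.961 = 4.123 μm/a
Long-term exponent b (ISO 9224 Table 2, B1) = 0.813
  D(6) = 4.123 × 6^0.813 = 4.123 × 4.292 = 17.7 μm
  Mass loss = 17.7 μm × 7.14 g/cm³ = 126.3 g·m⁻²

D(6) = 126 g·m⁻²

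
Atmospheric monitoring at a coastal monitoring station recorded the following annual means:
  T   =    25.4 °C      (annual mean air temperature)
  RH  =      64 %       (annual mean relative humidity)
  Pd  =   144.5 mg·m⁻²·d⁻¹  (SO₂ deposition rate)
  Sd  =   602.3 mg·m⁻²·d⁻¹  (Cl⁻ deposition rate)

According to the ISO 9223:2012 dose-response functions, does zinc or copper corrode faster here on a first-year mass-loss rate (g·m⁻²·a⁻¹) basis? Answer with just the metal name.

zinc: temperature factor f = -0.071·(15.4) = -1.0934
  Pd branch = 0.0129·Pd^0.44·e^(0.046·RH+f) = 0.7322 μm/a
  Sd branch = 0.0175·Sd^0.57·e^(0.008·RH+0.085·T) = 9.717 μm/a
  sum: 0.7322 + 9.717 → r_corr = 10.45 μm/a
  mass loss = 10.45 μm/a × 7.14 g/cm³ = 74.61 g·m⁻²·a⁻¹
copper: T>10 °C ⇒ hinge -0.080·(25.4−10) = -1.2320
  Pd branch = 0.0053·Pd^0.26·e^(0.059·RH+f) = 0.2459 μm/a
  Cl⁻ term: 0.01025·602.3^0.27·exp(0.036·64+0.049·25.4) = 2.006
  sum: 0.2459 + 2.006 → r_corr = 2.252 μm/a
  mass loss = 2.252 μm/a × 8.96 g/cm³ = 20.18 g·m⁻²·a⁻¹
Ordering by g·m⁻²·a⁻¹: zinc (74.6) > copper (20.2)

zinc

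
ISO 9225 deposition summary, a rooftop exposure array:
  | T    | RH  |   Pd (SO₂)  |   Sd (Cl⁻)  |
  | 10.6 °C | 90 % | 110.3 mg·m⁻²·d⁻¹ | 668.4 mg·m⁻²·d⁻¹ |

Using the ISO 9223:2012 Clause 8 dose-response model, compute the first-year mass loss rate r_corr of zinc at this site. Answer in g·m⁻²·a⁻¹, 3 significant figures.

zinc: T>10 °C ⇒ hinge -0.071·(10.6−10) = -0.0426
  SO₂ term: 0.0129·110.3^0.44·exp(0.046·90-0.0426) = 6.149
  Sd branch = 0.0175·Sd^0.57·e^(0.008·RH+0.085·T) = 3.608 μm/a
  r_corr = 6.149 + 3.608 = 9.757 μm/a
Convert to mass loss: 9.757 μm/a × 7.14 g/cm³ = 69.67 g·m⁻²·a⁻¹

r_corr = 69.7 g·m⁻²·a⁻¹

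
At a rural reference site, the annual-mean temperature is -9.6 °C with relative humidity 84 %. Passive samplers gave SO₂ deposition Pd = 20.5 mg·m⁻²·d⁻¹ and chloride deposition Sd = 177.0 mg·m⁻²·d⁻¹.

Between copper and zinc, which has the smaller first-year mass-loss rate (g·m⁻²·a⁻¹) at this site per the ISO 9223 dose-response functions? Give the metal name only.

copper: temperature factor f = +0.126·(-19.6) = -2.4696
  Pd branch = 0.0053·Pd^0.26·e^(0.059·RH+f) = 0.1397 μm/a
  Sd branch = 0.01025·Sd^0.27·e^(0.036·RH+0.049·T) = 0.533 μm/a
  r_corr = 0.1397 + 0.533 = 0.6726 μm/a
  mass loss = 0.6726 μm/a × 8.96 g/cm³ = 6.027 g·m⁻²·a⁻¹
zinc: temperature factor f = +0.038·(-19.6) = -0.7448
  Pd branch = 0.0129·Pd^0.44·e^(0.046·RH+f) = 1.103 μm/a
  Sd branch = 0.0175·Sd^0.57·e^(0.008·RH+0.085·T) = 0.2896 μm/a
  sum: 1.103 + 0.2896 → r_corr = 1.392 μm/a
  mass loss = 1.392 μm/a × 7.14 g/cm³ = 9.94 g·m⁻²·a⁻¹
Ordering by g·m⁻²·a⁻¹: zinc (9.94) > copper (6.03)

copper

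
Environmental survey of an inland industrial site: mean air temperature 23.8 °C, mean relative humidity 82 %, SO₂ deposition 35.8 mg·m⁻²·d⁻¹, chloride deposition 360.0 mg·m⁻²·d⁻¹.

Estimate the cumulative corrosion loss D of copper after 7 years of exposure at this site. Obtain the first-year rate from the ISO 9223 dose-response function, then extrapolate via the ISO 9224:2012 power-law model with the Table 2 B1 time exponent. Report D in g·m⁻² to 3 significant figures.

copper: f(T) = -0.080·(T−10) [T>10 °C] = -1.1040
  Pd branch = 0.0053·Pd^0.26·e^(0.059·RH+f) = 0.5623 μm/a
  Sd branch = 0.01025·Sd^0.27·e^(0.036·RH+0.049·T) = 3.086 μm/a
  sum: 0.5623 + 3.086 → r_corr = 3.649 μm/a
ISO 9224: D(t) = r_corr · t^b with b = 0.667 (copper, B1)
  D(7) = 3.649 × 7^0.667 = 3.649 × 3.662 = 13.36 μm
  Mass loss = 13.36 μm × 8.96 g/cm³ = 119.7 g·m⁻²

D(7) = 120 g·m⁻²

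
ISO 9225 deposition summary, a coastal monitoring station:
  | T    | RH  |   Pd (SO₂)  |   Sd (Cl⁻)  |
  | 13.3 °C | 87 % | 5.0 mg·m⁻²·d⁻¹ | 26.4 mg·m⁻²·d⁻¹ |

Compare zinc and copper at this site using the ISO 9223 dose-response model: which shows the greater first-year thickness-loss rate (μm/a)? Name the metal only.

copper

zinc: T>10 °C ⇒ hinge -0.071·(13.3−10) = -0.2343
  sulphur-dioxide contribution → 1.134 μm/a
  chloride contribution → 0.7024 μm/a
  total first-year rate 1.836 μm/a
copper: temperature factor f = -0.080·(3.3) = -0.2640
  sulphur-dioxide contribution → 1.049 μm/a
  chloride contribution → 1.091 μm/a
  total first-year rate 2.139 μm/a
Ordering by μm/a: copper (2.14) > zinc (1.84)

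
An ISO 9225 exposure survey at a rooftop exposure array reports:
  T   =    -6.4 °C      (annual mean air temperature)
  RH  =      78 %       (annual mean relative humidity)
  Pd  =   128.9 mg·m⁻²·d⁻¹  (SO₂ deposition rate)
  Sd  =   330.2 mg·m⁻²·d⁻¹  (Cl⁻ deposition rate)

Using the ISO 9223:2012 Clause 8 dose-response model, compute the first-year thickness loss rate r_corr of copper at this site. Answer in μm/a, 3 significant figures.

r_corr = 0.831 μm/a

copper: temperature factor f = +0.126·(-16.4) = -2.0664
  sulphur-dioxide contribution → 0.2367 μm/a
  chloride contribution → 0.5944 μm/a
  total first-year rate 0.8311 μm/a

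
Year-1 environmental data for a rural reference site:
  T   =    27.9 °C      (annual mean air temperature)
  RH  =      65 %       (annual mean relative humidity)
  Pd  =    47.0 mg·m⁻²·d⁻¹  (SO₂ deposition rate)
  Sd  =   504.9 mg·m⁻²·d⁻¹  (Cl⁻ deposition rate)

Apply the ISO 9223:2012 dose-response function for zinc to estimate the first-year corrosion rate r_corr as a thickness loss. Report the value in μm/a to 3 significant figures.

zinc: T>10 °C ⇒ hinge -0.071·(27.9−10) = -1.2709
  sulphur-dioxide contribution → 0.3917 μm/a
  chloride contribution → 10.96 μm/a
  total first-year rate 11.35 μm/a

r_corr = 11.3 μm/a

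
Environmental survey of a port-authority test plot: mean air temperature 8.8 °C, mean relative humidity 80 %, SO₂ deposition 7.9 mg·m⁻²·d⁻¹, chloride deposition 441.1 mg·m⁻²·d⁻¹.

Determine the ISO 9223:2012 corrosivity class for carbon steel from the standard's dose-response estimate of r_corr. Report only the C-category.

C5

carbon steel: T≤10 °C ⇒ hinge +0.150·(8.8−10) = -0.1800
  sulphur-dioxide contribution → 21.45 μm/a
  chloride contribution → 88.64 μm/a
  ⇒ r_corr(carbon steel) = 110.1 μm/a
Category bounds: 80…200 μm/a bracket r_corr ⇒ C5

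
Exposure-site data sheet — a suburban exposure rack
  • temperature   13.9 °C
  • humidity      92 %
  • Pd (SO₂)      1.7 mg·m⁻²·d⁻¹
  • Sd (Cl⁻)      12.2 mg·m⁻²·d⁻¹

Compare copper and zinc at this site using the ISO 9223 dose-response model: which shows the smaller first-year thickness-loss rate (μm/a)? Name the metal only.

zinc

copper: f(T) = -0.080·(T−10) [T>10 °C] = -0.3120
  Pd branch = 0.0053·Pd^0.26·e^(0.059·RH+f) = 1.014 μm/a
  Sd branch = 0.01025·Sd^0.27·e^(0.036·RH+0.049·T) = 1.092 μm/a
  sum: 1.014 + 1.092 → r_corr = 2.106 μm/a
zinc: f(T) = -0.071·(T−10) [T>10 °C] = -0.2769
  Pd branch = 0.0129·Pd^0.44·e^(0.046·RH+f) = 0.8505 μm/a
  Sd branch = 0.0175·Sd^0.57·e^(0.008·RH+0.085·T) = 0.4955 μm/a
  r_corr = 0.8505 + 0.4955 = 1.346 μm/a
Ordering by μm/a: copper (2.11) > zinc (1.35)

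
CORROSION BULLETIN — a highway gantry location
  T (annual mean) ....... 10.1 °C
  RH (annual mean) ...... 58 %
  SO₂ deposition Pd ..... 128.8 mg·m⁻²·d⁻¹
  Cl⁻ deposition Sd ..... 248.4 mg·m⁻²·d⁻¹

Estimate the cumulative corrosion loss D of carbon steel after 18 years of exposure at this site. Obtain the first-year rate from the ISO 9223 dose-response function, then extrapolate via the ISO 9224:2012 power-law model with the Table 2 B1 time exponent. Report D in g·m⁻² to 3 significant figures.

carbon steel: temperature factor f = -0.054·(0.1) = -0.0054
  SO₂ term: 1.77·128.8^0.52·exp(0.02·58-0.0054) = 70.24
  Sd branch = 0.102·Sd^0.62·e^(0.033·RH+0.04·T) = 31.64 μm/a
  r_corr = 70.24 + 31.64 = 101.9 μm/a
Power-law: D(18) = r_corr · 18^0.523
  D(18) = 101.9 × 18^0.523 = 101.9 × 4.534 = 462 μm
  Mass loss = 462 μm × 7.85 g/cm³ = 3626 g·m⁻²

D(18) = 3.63e+03 g·m⁻²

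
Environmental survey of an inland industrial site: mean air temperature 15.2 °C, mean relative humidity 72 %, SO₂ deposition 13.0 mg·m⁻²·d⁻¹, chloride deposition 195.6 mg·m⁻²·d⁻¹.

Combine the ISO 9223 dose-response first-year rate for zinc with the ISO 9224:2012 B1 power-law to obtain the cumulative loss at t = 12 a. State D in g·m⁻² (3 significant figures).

zinc: T>10 °C ⇒ hinge -0.071·(15.2−10) = -0.3692
  SO₂ term: 0.0129·13.0^0.44·exp(0.046·72-0.3692) = 0.7564
  Sd branch = 0.0175·Sd^0.57·e^(0.008·RH+0.085·T) = 2.293 μm/a
  sum: 0.7564 + 2.293 → r_corr = 3.049 μm/a
Long-term exponent b (ISO 9224 Table 2, B1) = 0.813
  D(12) = 3.049 × 12^0.813 = 3.049 × 7.54 = 22.99 μm
  Mass loss = 22.99 μm × 7.14 g/cm³ = 164.2 g·m⁻²

D(12) = 164 g·m⁻²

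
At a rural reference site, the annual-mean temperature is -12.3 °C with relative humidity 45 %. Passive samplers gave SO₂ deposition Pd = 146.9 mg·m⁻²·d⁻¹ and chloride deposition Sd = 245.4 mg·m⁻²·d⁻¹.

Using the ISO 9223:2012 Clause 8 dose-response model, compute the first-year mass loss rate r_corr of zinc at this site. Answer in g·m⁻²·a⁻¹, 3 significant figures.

zinc: T≤10 °C ⇒ hinge +0.038·(-12.3−10) = -0.8474
  Pd branch = 0.0129·Pd^0.44·e^(0.046·RH+f) = 0.3936 μm/a
  Cl⁻ term: 0.0175·245.4^0.57·exp(0.008·45+0.085·-12.3) = 0.203
  sum: 0.3936 + 0.203 → r_corr = 0.5966 μm/a
Convert to mass loss: 0.5966 μm/a × 7.14 g/cm³ = 4.26 g·m⁻²·a⁻¹

r_corr = 4.26 g·m⁻²·a⁻¹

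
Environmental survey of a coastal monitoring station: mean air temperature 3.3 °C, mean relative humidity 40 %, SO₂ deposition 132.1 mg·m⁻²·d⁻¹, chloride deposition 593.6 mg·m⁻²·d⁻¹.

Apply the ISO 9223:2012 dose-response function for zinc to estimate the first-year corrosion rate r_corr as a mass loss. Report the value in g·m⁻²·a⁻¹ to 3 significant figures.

zinc: f(T) = +0.038·(T−10) [T≤10 °C] = -0.2546
  SO₂ term: 0.0129·132.1^0.44·exp(0.046·40-0.2546) = 0.5399
  Cl⁻ term: 0.0175·593.6^0.57·exp(0.008·40+0.085·3.3) = 1.215
  r_corr = 0.5399 + 1.215 = 1.755 μm/a
Convert to mass loss: 1.755 μm/a × 7.14 g/cm³ = 12.53 g·m⁻²·a⁻¹

r_corr = 12.5 g·m⁻²·a⁻¹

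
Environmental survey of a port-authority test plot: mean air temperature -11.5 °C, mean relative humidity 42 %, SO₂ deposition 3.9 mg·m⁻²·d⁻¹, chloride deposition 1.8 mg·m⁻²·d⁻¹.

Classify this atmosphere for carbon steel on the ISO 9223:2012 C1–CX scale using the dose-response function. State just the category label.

C1

carbon steel: temperature factor f = +0.150·(-21.5) = -3.2250
  Pd branch = 1.77·Pd^0.52·e^(0.02·RH+f) = 0.3308 μm/a
  Cl⁻ term: 0.102·1.8^0.62·exp(0.033·42+0.04·-11.5) = 0.3707
  r_corr = 0.3308 + 0.3707 = 0.7015 μm/a
0.701 μm/a falls in (0, 1.3] for carbon steel → category C1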